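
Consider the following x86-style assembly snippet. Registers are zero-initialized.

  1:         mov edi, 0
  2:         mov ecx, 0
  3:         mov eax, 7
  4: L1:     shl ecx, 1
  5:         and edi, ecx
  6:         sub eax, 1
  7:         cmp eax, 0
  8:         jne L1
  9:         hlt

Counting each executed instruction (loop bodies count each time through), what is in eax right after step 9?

6

mov edi, 0 → edi=0
mov ecx, 0 → ecx=0
mov eax, 7 → eax=7
shl ecx, 1 → ecx=0<<1=0
and edi, ecx → edi=0&0=0
sub eax, 1 → eax=7-1=6
cmp eax, 0  (cmp 6,0)
jne L1: taken
shl ecx, 1 → ecx=0<<1=0
After step 9: eax = 6.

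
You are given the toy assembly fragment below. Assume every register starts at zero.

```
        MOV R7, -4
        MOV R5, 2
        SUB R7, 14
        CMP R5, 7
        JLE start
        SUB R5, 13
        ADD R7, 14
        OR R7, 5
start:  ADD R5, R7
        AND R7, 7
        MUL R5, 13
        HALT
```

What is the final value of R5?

-208

R7=-4
R5=2
R7=(-4)-14=-18
CMP R5, 7  (cmp 2,7)
JLE start: taken
R5=2+(-18)=-16
R7=(-18)&7=6
R5=(-16)*13=-208
halt.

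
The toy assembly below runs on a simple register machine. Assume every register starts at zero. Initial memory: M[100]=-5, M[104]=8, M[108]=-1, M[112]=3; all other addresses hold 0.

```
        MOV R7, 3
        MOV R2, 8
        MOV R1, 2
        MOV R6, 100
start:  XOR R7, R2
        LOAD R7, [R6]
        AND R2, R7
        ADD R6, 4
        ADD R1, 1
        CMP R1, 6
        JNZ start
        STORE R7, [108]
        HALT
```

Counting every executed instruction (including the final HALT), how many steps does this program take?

after MOV R7, 3: R7=3
after MOV R2, 8: R2=8
after MOV R1, 2: R1=2
after MOV R6, 100: R6=100
after XOR R7, R2: R7=3^8=11
after LOAD R7, [R6]: R7=M[100]=-5
after AND R2, R7: R2=8&(-5)=8
after ADD R6, 4: R6=100+4=104
after ADD R1, 1: R1=2+1=3
CMP R1, 6  (cmp 3,6)
JNZ start: taken
after XOR R7, R2: R7=(-5)^8=-13
after LOAD R7, [R6]: R7=M[104]=8
after AND R2, R7: R2=8&8=8
after ADD R6, 4: R6=104+4=108
after ADD R1, 1: R1=3+1=4
CMP R1, 6  (cmp 4,6)
JNZ start: taken
after XOR R7, R2: R7=8^8=0
after LOAD R7, [R6]: R7=M[108]=-1
after AND R2, R7: R2=8&(-1)=8
after ADD R6, 4: R6=108+4=112
after ADD R1, 1: R1=4+1=5
CMP R1, 6  (cmp 5,6)
JNZ start: taken
after XOR R7, R2: R7=(-1)^8=-9
after LOAD R7, [R6]: R7=M[112]=3
after AND R2, R7: R2=8&3=0
after ADD R6, 4: R6=112+4=116
after ADD R1, 1: R1=5+1=6
CMP R1, 6  (cmp 6,6)
JNZ start: not taken
STORE R7, [108] → M[108]=3
halt.
Total executed instructions: 34.

34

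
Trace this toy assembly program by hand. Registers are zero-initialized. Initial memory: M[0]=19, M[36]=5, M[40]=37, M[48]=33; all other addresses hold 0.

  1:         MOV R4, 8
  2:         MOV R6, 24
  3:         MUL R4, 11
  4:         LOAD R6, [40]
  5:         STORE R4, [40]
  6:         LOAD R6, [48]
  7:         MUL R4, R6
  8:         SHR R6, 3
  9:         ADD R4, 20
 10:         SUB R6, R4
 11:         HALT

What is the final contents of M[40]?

88

R4=8
R6=24
R4=8*11=88
R6=M[40]=37
STORE R4, [40] → M[40]=88
R6=M[48]=33
R4=88*33=2904
R6=33>>3=4
R4=2904+20=2924
R6=4-2924=-2920
halt.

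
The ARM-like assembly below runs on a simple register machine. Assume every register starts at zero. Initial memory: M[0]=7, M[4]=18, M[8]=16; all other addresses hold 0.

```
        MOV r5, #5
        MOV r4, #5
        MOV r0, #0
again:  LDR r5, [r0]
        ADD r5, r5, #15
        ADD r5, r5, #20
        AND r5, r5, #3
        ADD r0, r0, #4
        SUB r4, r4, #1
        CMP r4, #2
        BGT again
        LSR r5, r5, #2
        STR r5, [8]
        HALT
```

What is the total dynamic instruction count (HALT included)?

MOV r5, #5 → r5=5
MOV r4, #5 → r4=5
MOV r0, #0 → r0=0
LDR r5, [r0] → r5=M[0]=7
ADD r5, r5, #15 → r5=7+15=22
ADD r5, r5, #20 → r5=22+20=42
AND r5, r5, #3 → r5=42&3=2
ADD r0, r0, #4 → r0=0+4=4
SUB r4, r4, #1 → r4=5-1=4
CMP r4, #2  (cmp 4,2)
BGT again: taken
LDR r5, [r0] → r5=M[4]=18
ADD r5, r5, #15 → r5=18+15=33
ADD r5, r5, #20 → r5=33+20=53
AND r5, r5, #3 → r5=53&3=1
ADD r0, r0, #4 → r0=4+4=8
SUB r4, r4, #1 → r4=4-1=3
CMP r4, #2  (cmp 3,2)
BGT again: taken
LDR r5, [r0] → r5=M[8]=16
ADD r5, r5, #15 → r5=16+15=31
ADD r5, r5, #20 → r5=31+20=51
AND r5, r5, #3 → r5=51&3=3
ADD r0, r0, #4 → r0=8+4=12
SUB r4, r4, #1 → r4=3-1=2
CMP r4, #2  (cmp 2,2)
BGT again: not taken
LSR r5, r5, #2 → r5=3>>2=0
STR r5, [8] → M[8]=0
halt.
Total executed instructions: 30.

30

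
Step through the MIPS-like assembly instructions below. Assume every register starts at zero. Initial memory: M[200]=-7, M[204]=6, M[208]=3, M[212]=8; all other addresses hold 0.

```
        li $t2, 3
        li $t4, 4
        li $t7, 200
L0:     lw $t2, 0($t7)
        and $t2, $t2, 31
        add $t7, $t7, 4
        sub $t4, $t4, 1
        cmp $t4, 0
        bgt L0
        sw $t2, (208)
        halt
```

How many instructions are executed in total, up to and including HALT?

$t2=3
$t4=4
$t7=200
$t2=M[200]=-7
$t2=(-7)&31=25
$t7=200+4=204
$t4=4-1=3
cmp $t4, 0  (cmp 3,0)
bgt L0: taken
$t2=M[204]=6
$t2=6&31=6
$t7=204+4=208
$t4=3-1=2
cmp $t4, 0  (cmp 2,0)
bgt L0: taken
$t2=M[208]=3
$t2=3&31=3
$t7=208+4=212
$t4=2-1=1
cmp $t4, 0  (cmp 1,0)
bgt L0: taken
$t2=M[212]=8
$t2=8&31=8
$t7=212+4=216
$t4=1-1=0
cmp $t4, 0  (cmp 0,0)
bgt L0: not taken
sw $t2, (208) → M[208]=8
halt.
Total executed instructions: 29.

29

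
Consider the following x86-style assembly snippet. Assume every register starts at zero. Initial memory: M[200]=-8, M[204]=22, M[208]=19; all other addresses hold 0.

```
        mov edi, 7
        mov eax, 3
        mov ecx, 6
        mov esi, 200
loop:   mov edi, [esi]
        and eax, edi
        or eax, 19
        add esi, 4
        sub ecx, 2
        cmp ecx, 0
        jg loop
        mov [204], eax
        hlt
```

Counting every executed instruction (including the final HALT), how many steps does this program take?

27

edi=7
eax=3
ecx=6
esi=200
edi=M[200]=-8
eax=3&(-8)=0
eax=0|19=19
esi=200+4=204
ecx=6-2=4
cmp ecx, 0  (cmp 4,0)
jg loop: taken
edi=M[204]=22
eax=19&22=18
eax=18|19=19
esi=204+4=208
ecx=4-2=2
cmp ecx, 0  (cmp 2,0)
jg loop: taken
edi=M[208]=19
eax=19&19=19
eax=19|19=19
esi=208+4=212
ecx=2-2=0
cmp ecx, 0  (cmp 0,0)
jg loop: not taken
mov [204], eax → M[204]=19
halt.
Total executed instructions: 27.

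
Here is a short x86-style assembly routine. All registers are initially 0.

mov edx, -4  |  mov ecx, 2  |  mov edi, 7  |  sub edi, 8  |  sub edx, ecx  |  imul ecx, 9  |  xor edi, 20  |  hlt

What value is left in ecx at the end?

mov edx, -4 → edx=-4
mov ecx, 2 → ecx=2
mov edi, 7 → edi=7
sub edi, 8 → edi=7-8=-1
sub edx, ecx → edx=(-4)-2=-6
imul ecx, 9 → ecx=2*9=18
xor edi, 20 → edi=(-1)^20=-21
halt.

18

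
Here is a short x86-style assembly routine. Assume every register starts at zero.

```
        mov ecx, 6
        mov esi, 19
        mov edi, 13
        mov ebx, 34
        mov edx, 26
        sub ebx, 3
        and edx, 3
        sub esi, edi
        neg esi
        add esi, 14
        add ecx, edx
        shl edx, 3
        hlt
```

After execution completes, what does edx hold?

after mov ecx, 6: ecx=6
after mov esi, 19: esi=19
after mov edi, 13: edi=13
after mov ebx, 34: ebx=34
after mov edx, 26: edx=26
after sub ebx, 3: ebx=34-3=31
after and edx, 3: edx=26&3=2
after sub esi, edi: esi=19-13=6
after neg esi: esi=-(6)=-6
after add esi, 14: esi=(-6)+14=8
after add ecx, edx: ecx=6+2=8
after shl edx, 3: edx=2<<3=16
halt.

16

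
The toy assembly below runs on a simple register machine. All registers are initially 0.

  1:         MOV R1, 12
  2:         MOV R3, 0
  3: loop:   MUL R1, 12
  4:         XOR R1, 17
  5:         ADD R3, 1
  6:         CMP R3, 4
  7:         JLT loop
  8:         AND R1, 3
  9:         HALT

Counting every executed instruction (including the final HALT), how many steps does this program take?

MOV R1, 12 → R1=12
MOV R3, 0 → R3=0
MUL R1, 12 → R1=12*12=144
XOR R1, 17 → R1=144^17=129
ADD R3, 1 → R3=0+1=1
CMP R3, 4  (cmp 1,4)
JLT loop: taken
MUL R1, 12 → R1=129*12=1548
XOR R1, 17 → R1=1548^17=1565
ADD R3, 1 → R3=1+1=2
CMP R3, 4  (cmp 2,4)
JLT loop: taken
MUL R1, 12 → R1=1565*12=18780
XOR R1, 17 → R1=18780^17=18765
ADD R3, 1 → R3=2+1=3
CMP R3, 4  (cmp 3,4)
JLT loop: taken
MUL R1, 12 → R1=18765*12=225180
XOR R1, 17 → R1=225180^17=225165
ADD R3, 1 → R3=3+1=4
CMP R3, 4  (cmp 4,4)
JLT loop: not taken
AND R1, 3 → R1=225165&3=1
halt.
Total executed instructions: 24.

24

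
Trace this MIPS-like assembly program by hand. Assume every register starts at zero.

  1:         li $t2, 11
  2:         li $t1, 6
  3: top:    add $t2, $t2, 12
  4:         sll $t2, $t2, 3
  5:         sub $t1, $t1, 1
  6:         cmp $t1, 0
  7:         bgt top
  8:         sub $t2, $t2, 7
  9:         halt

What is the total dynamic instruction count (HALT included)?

34

$t2=11
$t1=6
$t2=11+12=23
$t2=23<<3=184
$t1=6-1=5
cmp $t1, 0  (cmp 5,0)
bgt top: taken
$t2=184+12=196
$t2=196<<3=1568
$t1=5-1=4
cmp $t1, 0  (cmp 4,0)
bgt top: taken
$t2=1568+12=1580
$t2=1580<<3=12640
$t1=4-1=3
cmp $t1, 0  (cmp 3,0)
bgt top: taken
$t2=12640+12=12652
$t2=12652<<3=101216
$t1=3-1=2
cmp $t1, 0  (cmp 2,0)
bgt top: taken
$t2=101216+12=101228
$t2=101228<<3=809824
$t1=2-1=1
cmp $t1, 0  (cmp 1,0)
bgt top: taken
$t2=809824+12=809836
$t2=809836<<3=6478688
$t1=1-1=0
cmp $t1, 0  (cmp 0,0)
bgt top: not taken
$t2=6478688-7=6478681
halt.
Total executed instructions: 34.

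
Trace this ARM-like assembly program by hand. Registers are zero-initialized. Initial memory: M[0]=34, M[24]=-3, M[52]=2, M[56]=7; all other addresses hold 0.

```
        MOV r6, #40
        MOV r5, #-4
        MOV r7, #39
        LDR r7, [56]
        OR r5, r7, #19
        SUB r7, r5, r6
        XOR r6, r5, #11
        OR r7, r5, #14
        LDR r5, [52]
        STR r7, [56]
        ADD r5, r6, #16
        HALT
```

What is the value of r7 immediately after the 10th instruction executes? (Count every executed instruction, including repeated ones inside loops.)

31

r6=40
r5=-4
r7=39
r7=M[56]=7
r5=7|19=23
r7=23-40=-17
r6=23^11=28
r7=23|14=31
r5=M[52]=2
STR r7, [56] → M[56]=31
After step 10: r7 = 31.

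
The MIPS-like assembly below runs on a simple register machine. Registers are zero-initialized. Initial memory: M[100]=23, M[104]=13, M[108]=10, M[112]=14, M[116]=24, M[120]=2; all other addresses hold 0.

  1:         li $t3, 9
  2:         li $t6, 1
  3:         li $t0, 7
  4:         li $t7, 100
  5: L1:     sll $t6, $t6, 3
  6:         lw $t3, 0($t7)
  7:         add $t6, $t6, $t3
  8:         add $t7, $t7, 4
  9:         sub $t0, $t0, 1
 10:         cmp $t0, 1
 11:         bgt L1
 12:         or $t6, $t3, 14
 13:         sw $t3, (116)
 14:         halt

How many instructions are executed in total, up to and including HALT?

49

li $t3, 9 → $t3=9
li $t6, 1 → $t6=1
li $t0, 7 → $t0=7
li $t7, 100 → $t7=100
sll $t6, $t6, 3 → $t6=1<<3=8
lw $t3, 0($t7) → $t3=M[100]=23
add $t6, $t6, $t3 → $t6=8+23=31
add $t7, $t7, 4 → $t7=100+4=104
sub $t0, $t0, 1 → $t0=7-1=6
cmp $t0, 1  (cmp 6,1)
bgt L1: taken
sll $t6, $t6, 3 → $t6=31<<3=248
lw $t3, 0($t7) → $t3=M[104]=13
add $t6, $t6, $t3 → $t6=248+13=261
add $t7, $t7, 4 → $t7=104+4=108
sub $t0, $t0, 1 → $t0=6-1=5
cmp $t0, 1  (cmp 5,1)
bgt L1: taken
sll $t6, $t6, 3 → $t6=261<<3=2088
lw $t3, 0($t7) → $t3=M[108]=10
add $t6, $t6, $t3 → $t6=2088+10=2098
add $t7, $t7, 4 → $t7=108+4=112
sub $t0, $t0, 1 → $t0=5-1=4
cmp $t0, 1  (cmp 4,1)
bgt L1: taken
sll $t6, $t6, 3 → $t6=2098<<3=16784
lw $t3, 0($t7) → $t3=M[112]=14
add $t6, $t6, $t3 → $t6=16784+14=16798
add $t7, $t7, 4 → $t7=112+4=116
sub $t0, $t0, 1 → $t0=4-1=3
cmp $t0, 1  (cmp 3,1)
bgt L1: taken
sll $t6, $t6, 3 → $t6=16798<<3=134384
lw $t3, 0($t7) → $t3=M[116]=24
add $t6, $t6, $t3 → $t6=134384+24=134408
add $t7, $t7, 4 → $t7=116+4=120
sub $t0, $t0, 1 → $t0=3-1=2
cmp $t0, 1  (cmp 2,1)
bgt L1: taken
sll $t6, $t6, 3 → $t6=134408<<3=1075264
lw $t3, 0($t7) → $t3=M[120]=2
add $t6, $t6, $t3 → $t6=1075264+2=1075266
add $t7, $t7, 4 → $t7=120+4=124
sub $t0, $t0, 1 → $t0=2-1=1
cmp $t0, 1  (cmp 1,1)
bgt L1: not taken
or $t6, $t3, 14 → $t6=2|14=14
sw $t3, (116) → M[116]=2
halt.
Total executed instructions: 49.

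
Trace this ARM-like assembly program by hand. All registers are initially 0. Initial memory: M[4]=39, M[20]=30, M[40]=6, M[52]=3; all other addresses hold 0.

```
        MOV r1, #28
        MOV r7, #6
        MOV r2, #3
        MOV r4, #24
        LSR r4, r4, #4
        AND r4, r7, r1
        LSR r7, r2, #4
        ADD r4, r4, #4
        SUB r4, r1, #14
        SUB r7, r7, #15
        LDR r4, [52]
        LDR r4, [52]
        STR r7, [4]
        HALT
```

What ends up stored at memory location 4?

-15

r1=28
r7=6
r2=3
r4=24
r4=24>>4=1
r4=6&28=4
r7=3>>4=0
r4=4+4=8
r4=28-14=14
r7=0-15=-15
r4=M[52]=3
r4=M[52]=3
STR r7, [4] → M[4]=-15
halt.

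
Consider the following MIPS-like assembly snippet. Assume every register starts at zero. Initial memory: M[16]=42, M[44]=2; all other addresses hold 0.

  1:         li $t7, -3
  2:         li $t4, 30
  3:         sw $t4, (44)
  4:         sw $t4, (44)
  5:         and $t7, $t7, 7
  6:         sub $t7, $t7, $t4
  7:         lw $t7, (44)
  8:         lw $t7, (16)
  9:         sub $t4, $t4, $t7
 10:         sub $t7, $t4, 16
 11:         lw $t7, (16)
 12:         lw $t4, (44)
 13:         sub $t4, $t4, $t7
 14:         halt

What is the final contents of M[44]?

30

li $t7, -3 → $t7=-3
li $t4, 30 → $t4=30
sw $t4, (44) → M[44]=30
sw $t4, (44) → M[44]=30
and $t7, $t7, 7 → $t7=(-3)&7=5
sub $t7, $t7, $t4 → $t7=5-30=-25
lw $t7, (44) → $t7=M[44]=30
lw $t7, (16) → $t7=M[16]=42
sub $t4, $t4, $t7 → $t4=30-42=-12
sub $t7, $t4, 16 → $t7=(-12)-16=-28
lw $t7, (16) → $t7=M[16]=42
lw $t4, (44) → $t4=M[44]=30
sub $t4, $t4, $t7 → $t4=30-42=-12
halt.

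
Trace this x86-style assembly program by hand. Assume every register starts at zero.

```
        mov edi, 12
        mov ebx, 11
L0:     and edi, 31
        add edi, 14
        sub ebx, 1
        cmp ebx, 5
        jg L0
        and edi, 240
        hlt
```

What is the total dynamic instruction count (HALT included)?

after mov edi, 12: edi=12
after mov ebx, 11: ebx=11
after and edi, 31: edi=12&31=12
after add edi, 14: edi=12+14=26
after sub ebx, 1: ebx=11-1=10
cmp ebx, 5  (cmp 10,5)
jg L0: taken
after and edi, 31: edi=26&31=26
after add edi, 14: edi=26+14=40
after sub ebx, 1: ebx=10-1=9
cmp ebx, 5  (cmp 9,5)
jg L0: taken
after and edi, 31: edi=40&31=8
after add edi, 14: edi=8+14=22
after sub ebx, 1: ebx=9-1=8
cmp ebx, 5  (cmp 8,5)
jg L0: taken
after and edi, 31: edi=22&31=22
after add edi, 14: edi=22+14=36
after sub ebx, 1: ebx=8-1=7
cmp ebx, 5  (cmp 7,5)
jg L0: taken
after and edi, 31: edi=36&31=4
after add edi, 14: edi=4+14=18
after sub ebx, 1: ebx=7-1=6
cmp ebx, 5  (cmp 6,5)
jg L0: taken
after and edi, 31: edi=18&31=18
after add edi, 14: edi=18+14=32
after sub ebx, 1: ebx=6-1=5
cmp ebx, 5  (cmp 5,5)
jg L0: not taken
after and edi, 240: edi=32&240=32
halt.
Total executed instructions: 34.

34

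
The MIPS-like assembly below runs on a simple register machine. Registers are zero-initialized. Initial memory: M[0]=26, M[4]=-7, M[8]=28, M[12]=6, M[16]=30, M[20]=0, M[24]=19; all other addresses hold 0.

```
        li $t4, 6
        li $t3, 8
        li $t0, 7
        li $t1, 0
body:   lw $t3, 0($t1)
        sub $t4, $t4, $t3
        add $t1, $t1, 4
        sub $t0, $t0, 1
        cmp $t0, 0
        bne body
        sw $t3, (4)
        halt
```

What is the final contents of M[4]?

19

$t4=6
$t3=8
$t0=7
$t1=0
$t3=M[0]=26
$t4=6-26=-20
$t1=0+4=4
$t0=7-1=6
cmp $t0, 0  (cmp 6,0)
bne body: taken
$t3=M[4]=-7
$t4=(-20)-(-7)=-13
$t1=4+4=8
$t0=6-1=5
cmp $t0, 0  (cmp 5,0)
bne body: taken
$t3=M[8]=28
$t4=(-13)-28=-41
$t1=8+4=12
$t0=5-1=4
cmp $t0, 0  (cmp 4,0)
bne body: taken
$t3=M[12]=6
$t4=(-41)-6=-47
$t1=12+4=16
$t0=4-1=3
cmp $t0, 0  (cmp 3,0)
bne body: taken
$t3=M[16]=30
$t4=(-47)-30=-77
$t1=16+4=20
$t0=3-1=2
cmp $t0, 0  (cmp 2,0)
bne body: taken
$t3=M[20]=0
$t4=(-77)-0=-77
$t1=20+4=24
$t0=2-1=1
cmp $t0, 0  (cmp 1,0)
bne body: taken
$t3=M[24]=19
$t4=(-77)-19=-96
$t1=24+4=28
$t0=1-1=0
cmp $t0, 0  (cmp 0,0)
bne body: not taken
sw $t3, (4) → M[4]=19
halt.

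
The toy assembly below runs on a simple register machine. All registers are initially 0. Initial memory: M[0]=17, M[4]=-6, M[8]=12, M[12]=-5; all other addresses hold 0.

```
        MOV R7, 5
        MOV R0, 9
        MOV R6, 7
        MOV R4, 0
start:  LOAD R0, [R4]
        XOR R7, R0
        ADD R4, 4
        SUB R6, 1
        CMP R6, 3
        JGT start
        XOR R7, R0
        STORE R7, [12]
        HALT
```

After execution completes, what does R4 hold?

R7=5
R0=9
R6=7
R4=0
R0=M[0]=17
R7=5^17=20
R4=0+4=4
R6=7-1=6
CMP R6, 3  (cmp 6,3)
JGT start: taken
R0=M[4]=-6
R7=20^(-6)=-18
R4=4+4=8
R6=6-1=5
CMP R6, 3  (cmp 5,3)
JGT start: taken
R0=M[8]=12
R7=(-18)^12=-30
R4=8+4=12
R6=5-1=4
CMP R6, 3  (cmp 4,3)
JGT start: taken
R0=M[12]=-5
R7=(-30)^(-5)=25
R4=12+4=16
R6=4-1=3
CMP R6, 3  (cmp 3,3)
JGT start: not taken
R7=25^(-5)=-30
STORE R7, [12] → M[12]=-30
halt.

16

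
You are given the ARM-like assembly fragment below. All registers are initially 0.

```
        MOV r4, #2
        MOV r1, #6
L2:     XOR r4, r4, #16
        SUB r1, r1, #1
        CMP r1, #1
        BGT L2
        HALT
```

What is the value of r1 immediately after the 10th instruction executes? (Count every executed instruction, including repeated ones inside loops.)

4

after MOV r4, #2: r4=2
after MOV r1, #6: r1=6
after XOR r4, r4, #16: r4=2^16=18
after SUB r1, r1, #1: r1=6-1=5
CMP r1, #1  (cmp 5,1)
BGT L2: taken
after XOR r4, r4, #16: r4=18^16=2
after SUB r1, r1, #1: r1=5-1=4
CMP r1, #1  (cmp 4,1)
BGT L2: taken
After step 10: r1 = 4.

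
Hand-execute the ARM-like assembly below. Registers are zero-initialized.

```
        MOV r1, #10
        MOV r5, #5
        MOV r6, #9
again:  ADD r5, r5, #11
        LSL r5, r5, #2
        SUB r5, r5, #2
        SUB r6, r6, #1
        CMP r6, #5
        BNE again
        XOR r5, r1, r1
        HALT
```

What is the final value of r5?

MOV r1, #10 → r1=10
MOV r5, #5 → r5=5
MOV r6, #9 → r6=9
ADD r5, r5, #11 → r5=5+11=16
LSL r5, r5, #2 → r5=16<<2=64
SUB r5, r5, #2 → r5=64-2=62
SUB r6, r6, #1 → r6=9-1=8
CMP r6, #5  (cmp 8,5)
BNE again: taken
ADD r5, r5, #11 → r5=62+11=73
LSL r5, r5, #2 → r5=73<<2=292
SUB r5, r5, #2 → r5=292-2=290
SUB r6, r6, #1 → r6=8-1=7
CMP r6, #5  (cmp 7,5)
BNE again: taken
ADD r5, r5, #11 → r5=290+11=301
LSL r5, r5, #2 → r5=301<<2=1204
SUB r5, r5, #2 → r5=1204-2=1202
SUB r6, r6, #1 → r6=7-1=6
CMP r6, #5  (cmp 6,5)
BNE again: taken
ADD r5, r5, #11 → r5=1202+11=1213
LSL r5, r5, #2 → r5=1213<<2=4852
SUB r5, r5, #2 → r5=4852-2=4850
SUB r6, r6, #1 → r6=6-1=5
CMP r6, #5  (cmp 5,5)
BNE again: not taken
XOR r5, r1, r1 → r5=10^10=0
halt.

0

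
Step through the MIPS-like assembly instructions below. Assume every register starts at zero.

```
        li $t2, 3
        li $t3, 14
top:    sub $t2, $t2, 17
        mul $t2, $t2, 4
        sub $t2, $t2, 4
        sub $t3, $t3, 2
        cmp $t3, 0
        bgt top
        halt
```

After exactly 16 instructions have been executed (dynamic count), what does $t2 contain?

$t2=3
$t3=14
$t2=3-17=-14
$t2=(-14)*4=-56
$t2=(-56)-4=-60
$t3=14-2=12
cmp $t3, 0  (cmp 12,0)
bgt top: taken
$t2=(-60)-17=-77
$t2=(-77)*4=-308
$t2=(-308)-4=-312
$t3=12-2=10
cmp $t3, 0  (cmp 10,0)
bgt top: taken
$t2=(-312)-17=-329
$t2=(-329)*4=-1316
After step 16: $t2 = -1316.

-1316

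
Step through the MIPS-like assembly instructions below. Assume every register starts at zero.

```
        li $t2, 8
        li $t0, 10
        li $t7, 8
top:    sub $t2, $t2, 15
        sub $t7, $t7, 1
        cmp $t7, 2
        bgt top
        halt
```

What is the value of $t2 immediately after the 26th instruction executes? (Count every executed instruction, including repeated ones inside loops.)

$t2=8
$t0=10
$t7=8
$t2=8-15=-7
$t7=8-1=7
cmp $t7, 2  (cmp 7,2)
bgt top: taken
$t2=(-7)-15=-22
$t7=7-1=6
cmp $t7, 2  (cmp 6,2)
bgt top: taken
$t2=(-22)-15=-37
$t7=6-1=5
cmp $t7, 2  (cmp 5,2)
bgt top: taken
$t2=(-37)-15=-52
$t7=5-1=4
cmp $t7, 2  (cmp 4,2)
bgt top: taken
$t2=(-52)-15=-67
$t7=4-1=3
cmp $t7, 2  (cmp 3,2)
bgt top: taken
$t2=(-67)-15=-82
$t7=3-1=2
cmp $t7, 2  (cmp 2,2)
After step 26: $t2 = -82.

-82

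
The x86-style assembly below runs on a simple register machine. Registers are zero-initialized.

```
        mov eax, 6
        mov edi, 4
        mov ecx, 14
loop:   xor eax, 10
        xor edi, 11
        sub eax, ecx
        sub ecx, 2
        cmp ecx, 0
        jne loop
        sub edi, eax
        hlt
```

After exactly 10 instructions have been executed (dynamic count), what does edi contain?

15

mov eax, 6 → eax=6
mov edi, 4 → edi=4
mov ecx, 14 → ecx=14
xor eax, 10 → eax=6^10=12
xor edi, 11 → edi=4^11=15
sub eax, ecx → eax=12-14=-2
sub ecx, 2 → ecx=14-2=12
cmp ecx, 0  (cmp 12,0)
jne loop: taken
xor eax, 10 → eax=(-2)^10=-12
After step 10: edi = 15.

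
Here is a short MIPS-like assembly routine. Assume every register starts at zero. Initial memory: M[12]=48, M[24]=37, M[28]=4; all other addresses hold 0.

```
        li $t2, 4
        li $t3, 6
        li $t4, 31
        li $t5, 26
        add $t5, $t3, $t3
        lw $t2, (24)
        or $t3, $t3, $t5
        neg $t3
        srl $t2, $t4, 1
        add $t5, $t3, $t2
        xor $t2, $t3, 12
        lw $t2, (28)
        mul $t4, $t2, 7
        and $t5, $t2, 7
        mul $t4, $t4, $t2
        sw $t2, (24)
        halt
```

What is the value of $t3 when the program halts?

-14

$t2=4
$t3=6
$t4=31
$t5=26
$t5=6+6=12
$t2=M[24]=37
$t3=6|12=14
$t3=-(14)=-14
$t2=31>>1=15
$t5=(-14)+15=1
$t2=(-14)^12=-2
$t2=M[28]=4
$t4=4*7=28
$t5=4&7=4
$t4=28*4=112
sw $t2, (24) → M[24]=4
halt.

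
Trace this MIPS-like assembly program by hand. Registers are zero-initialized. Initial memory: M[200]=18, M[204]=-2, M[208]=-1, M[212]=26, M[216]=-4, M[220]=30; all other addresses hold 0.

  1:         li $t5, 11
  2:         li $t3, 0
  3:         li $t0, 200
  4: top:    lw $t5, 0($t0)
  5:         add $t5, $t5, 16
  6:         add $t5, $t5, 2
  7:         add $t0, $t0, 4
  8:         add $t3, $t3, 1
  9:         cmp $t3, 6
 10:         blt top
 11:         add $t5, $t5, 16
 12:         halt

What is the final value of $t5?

64

after li $t5, 11: $t5=11
after li $t3, 0: $t3=0
after li $t0, 200: $t0=200
after lw $t5, 0($t0): $t5=M[200]=18
after add $t5, $t5, 16: $t5=18+16=34
after add $t5, $t5, 2: $t5=34+2=36
after add $t0, $t0, 4: $t0=200+4=204
after add $t3, $t3, 1: $t3=0+1=1
cmp $t3, 6  (cmp 1,6)
blt top: taken
after lw $t5, 0($t0): $t5=M[204]=-2
after add $t5, $t5, 16: $t5=(-2)+16=14
after add $t5, $t5, 2: $t5=14+2=16
after add $t0, $t0, 4: $t0=204+4=208
after add $t3, $t3, 1: $t3=1+1=2
cmp $t3, 6  (cmp 2,6)
blt top: taken
after lw $t5, 0($t0): $t5=M[208]=-1
after add $t5, $t5, 16: $t5=(-1)+16=15
after add $t5, $t5, 2: $t5=15+2=17
after add $t0, $t0, 4: $t0=208+4=212
after add $t3, $t3, 1: $t3=2+1=3
cmp $t3, 6  (cmp 3,6)
blt top: taken
after lw $t5, 0($t0): $t5=M[212]=26
after add $t5, $t5, 16: $t5=26+16=42
after add $t5, $t5, 2: $t5=42+2=44
after add $t0, $t0, 4: $t0=212+4=216
after add $t3, $t3, 1: $t3=3+1=4
cmp $t3, 6  (cmp 4,6)
blt top: taken
after lw $t5, 0($t0): $t5=M[216]=-4
after add $t5, $t5, 16: $t5=(-4)+16=12
after add $t5, $t5, 2: $t5=12+2=14
after add $t0, $t0, 4: $t0=216+4=220
after add $t3, $t3, 1: $t3=4+1=5
cmp $t3, 6  (cmp 5,6)
blt top: taken
after lw $t5, 0($t0): $t5=M[220]=30
after add $t5, $t5, 16: $t5=30+16=46
after add $t5, $t5, 2: $t5=46+2=48
after add $t0, $t0, 4: $t0=220+4=224
after add $t3, $t3, 1: $t3=5+1=6
cmp $t3, 6  (cmp 6,6)
blt top: not taken
after add $t5, $t5, 16: $t5=48+16=64
halt.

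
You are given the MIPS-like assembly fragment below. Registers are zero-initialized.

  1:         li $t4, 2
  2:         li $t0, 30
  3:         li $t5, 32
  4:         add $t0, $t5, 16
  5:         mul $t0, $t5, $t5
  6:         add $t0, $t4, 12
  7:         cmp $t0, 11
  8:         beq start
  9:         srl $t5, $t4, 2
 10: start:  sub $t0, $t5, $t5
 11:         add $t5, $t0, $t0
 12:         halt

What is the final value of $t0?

after li $t4, 2: $t4=2
after li $t0, 30: $t0=30
after li $t5, 32: $t5=32
after add $t0, $t5, 16: $t0=32+16=48
after mul $t0, $t5, $t5: $t0=32*32=1024
after add $t0, $t4, 12: $t0=2+12=14
cmp $t0, 11  (cmp 14,11)
beq start: not taken
after srl $t5, $t4, 2: $t5=2>>2=0
after sub $t0, $t5, $t5: $t0=0-0=0
after add $t5, $t0, $t0: $t5=0+0=0
halt.

0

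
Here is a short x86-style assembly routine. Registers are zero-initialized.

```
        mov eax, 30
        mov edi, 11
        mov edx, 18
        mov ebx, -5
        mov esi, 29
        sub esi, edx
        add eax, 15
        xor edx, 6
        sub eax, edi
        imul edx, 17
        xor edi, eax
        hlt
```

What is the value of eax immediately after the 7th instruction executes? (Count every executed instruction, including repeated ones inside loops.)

mov eax, 30 → eax=30
mov edi, 11 → edi=11
mov edx, 18 → edx=18
mov ebx, -5 → ebx=-5
mov esi, 29 → esi=29
sub esi, edx → esi=29-18=11
add eax, 15 → eax=30+15=45
After step 7: eax = 45.

45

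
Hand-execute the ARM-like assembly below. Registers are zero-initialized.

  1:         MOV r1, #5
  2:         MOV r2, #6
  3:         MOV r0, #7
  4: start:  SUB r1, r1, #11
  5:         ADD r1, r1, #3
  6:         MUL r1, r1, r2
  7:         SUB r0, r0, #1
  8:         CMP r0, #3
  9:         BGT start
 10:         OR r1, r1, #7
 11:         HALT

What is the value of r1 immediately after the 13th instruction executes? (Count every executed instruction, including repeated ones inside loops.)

MOV r1, #5 → r1=5
MOV r2, #6 → r2=6
MOV r0, #7 → r0=7
SUB r1, r1, #11 → r1=5-11=-6
ADD r1, r1, #3 → r1=(-6)+3=-3
MUL r1, r1, r2 → r1=(-3)*6=-18
SUB r0, r0, #1 → r0=7-1=6
CMP r0, #3  (cmp 6,3)
BGT start: taken
SUB r1, r1, #11 → r1=(-18)-11=-29
ADD r1, r1, #3 → r1=(-29)+3=-26
MUL r1, r1, r2 → r1=(-26)*6=-156
SUB r0, r0, #1 → r0=6-1=5
After step 13: r1 = -156.

-156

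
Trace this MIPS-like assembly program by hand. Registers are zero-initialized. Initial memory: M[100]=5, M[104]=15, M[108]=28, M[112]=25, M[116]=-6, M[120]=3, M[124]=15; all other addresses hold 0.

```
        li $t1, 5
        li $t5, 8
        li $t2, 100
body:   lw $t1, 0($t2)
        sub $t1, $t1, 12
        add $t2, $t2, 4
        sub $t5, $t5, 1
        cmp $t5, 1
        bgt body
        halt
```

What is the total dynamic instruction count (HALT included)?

46

li $t1, 5 → $t1=5
li $t5, 8 → $t5=8
li $t2, 100 → $t2=100
lw $t1, 0($t2) → $t1=M[100]=5
sub $t1, $t1, 12 → $t1=5-12=-7
add $t2, $t2, 4 → $t2=100+4=104
sub $t5, $t5, 1 → $t5=8-1=7
cmp $t5, 1  (cmp 7,1)
bgt body: taken
lw $t1, 0($t2) → $t1=M[104]=15
sub $t1, $t1, 12 → $t1=15-12=3
add $t2, $t2, 4 → $t2=104+4=108
sub $t5, $t5, 1 → $t5=7-1=6
cmp $t5, 1  (cmp 6,1)
bgt body: taken
lw $t1, 0($t2) → $t1=M[108]=28
sub $t1, $t1, 12 → $t1=28-12=16
add $t2, $t2, 4 → $t2=108+4=112
sub $t5, $t5, 1 → $t5=6-1=5
cmp $t5, 1  (cmp 5,1)
bgt body: taken
lw $t1, 0($t2) → $t1=M[112]=25
sub $t1, $t1, 12 → $t1=25-12=13
add $t2, $t2, 4 → $t2=112+4=116
sub $t5, $t5, 1 → $t5=5-1=4
cmp $t5, 1  (cmp 4,1)
bgt body: taken
lw $t1, 0($t2) → $t1=M[116]=-6
sub $t1, $t1, 12 → $t1=(-6)-12=-18
add $t2, $t2, 4 → $t2=116+4=120
sub $t5, $t5, 1 → $t5=4-1=3
cmp $t5, 1  (cmp 3,1)
bgt body: taken
lw $t1, 0($t2) → $t1=M[120]=3
sub $t1, $t1, 12 → $t1=3-12=-9
add $t2, $t2, 4 → $t2=120+4=124
sub $t5, $t5, 1 → $t5=3-1=2
cmp $t5, 1  (cmp 2,1)
bgt body: taken
lw $t1, 0($t2) → $t1=M[124]=15
sub $t1, $t1, 12 → $t1=15-12=3
add $t2, $t2, 4 → $t2=124+4=128
sub $t5, $t5, 1 → $t5=2-1=1
cmp $t5, 1  (cmp 1,1)
bgt body: not taken
halt.
Total executed instructions: 46.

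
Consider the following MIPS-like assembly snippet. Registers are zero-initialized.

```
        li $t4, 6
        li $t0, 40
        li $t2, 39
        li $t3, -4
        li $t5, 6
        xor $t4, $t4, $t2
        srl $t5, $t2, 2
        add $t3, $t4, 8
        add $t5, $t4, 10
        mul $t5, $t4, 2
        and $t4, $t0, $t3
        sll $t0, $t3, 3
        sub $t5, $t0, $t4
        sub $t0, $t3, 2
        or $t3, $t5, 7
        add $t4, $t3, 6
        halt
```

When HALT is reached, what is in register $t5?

$t4=6
$t0=40
$t2=39
$t3=-4
$t5=6
$t4=6^39=33
$t5=39>>2=9
$t3=33+8=41
$t5=33+10=43
$t5=33*2=66
$t4=40&41=40
$t0=41<<3=328
$t5=328-40=288
$t0=41-2=39
$t3=288|7=295
$t4=295+6=301
halt.

288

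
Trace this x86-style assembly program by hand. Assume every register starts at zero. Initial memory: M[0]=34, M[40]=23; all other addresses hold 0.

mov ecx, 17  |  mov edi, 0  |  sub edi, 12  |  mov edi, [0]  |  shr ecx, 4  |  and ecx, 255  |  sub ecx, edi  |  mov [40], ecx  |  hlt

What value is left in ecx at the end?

mov ecx, 17 → ecx=17
mov edi, 0 → edi=0
sub edi, 12 → edi=0-12=-12
mov edi, [0] → edi=M[0]=34
shr ecx, 4 → ecx=17>>4=1
and ecx, 255 → ecx=1&255=1
sub ecx, edi → ecx=1-34=-33
mov [40], ecx → M[40]=-33
halt.

-33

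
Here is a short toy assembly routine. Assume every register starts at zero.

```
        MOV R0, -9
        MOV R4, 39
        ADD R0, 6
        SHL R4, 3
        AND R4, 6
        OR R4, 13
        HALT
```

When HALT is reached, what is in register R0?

-3

MOV R0, -9 → R0=-9
MOV R4, 39 → R4=39
ADD R0, 6 → R0=(-9)+6=-3
SHL R4, 3 → R4=39<<3=312
AND R4, 6 → R4=312&6=0
OR R4, 13 → R4=0|13=13
halt.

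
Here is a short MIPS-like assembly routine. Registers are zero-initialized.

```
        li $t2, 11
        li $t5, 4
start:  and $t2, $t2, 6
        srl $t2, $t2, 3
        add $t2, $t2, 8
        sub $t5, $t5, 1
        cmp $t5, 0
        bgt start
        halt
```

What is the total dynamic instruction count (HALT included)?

27

$t2=11
$t5=4
$t2=11&6=2
$t2=2>>3=0
$t2=0+8=8
$t5=4-1=3
cmp $t5, 0  (cmp 3,0)
bgt start: taken
$t2=8&6=0
$t2=0>>3=0
$t2=0+8=8
$t5=3-1=2
cmp $t5, 0  (cmp 2,0)
bgt start: taken
$t2=8&6=0
$t2=0>>3=0
$t2=0+8=8
$t5=2-1=1
cmp $t5, 0  (cmp 1,0)
bgt start: taken
$t2=8&6=0
$t2=0>>3=0
$t2=0+8=8
$t5=1-1=0
cmp $t5, 0  (cmp 0,0)
bgt start: not taken
halt.
Total executed instructions: 27.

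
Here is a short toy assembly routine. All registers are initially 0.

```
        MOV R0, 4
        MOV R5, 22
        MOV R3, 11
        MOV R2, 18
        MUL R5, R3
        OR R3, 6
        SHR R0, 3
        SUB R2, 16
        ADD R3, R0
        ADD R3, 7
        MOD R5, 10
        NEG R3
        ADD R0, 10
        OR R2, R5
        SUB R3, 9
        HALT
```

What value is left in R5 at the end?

2

MOV R0, 4 → R0=4
MOV R5, 22 → R5=22
MOV R3, 11 → R3=11
MOV R2, 18 → R2=18
MUL R5, R3 → R5=22*11=242
OR R3, 6 → R3=11|6=15
SHR R0, 3 → R0=4>>3=0
SUB R2, 16 → R2=18-16=2
ADD R3, R0 → R3=15+0=15
ADD R3, 7 → R3=15+7=22
MOD R5, 10 → R5=242%10=2
NEG R3 → R3=-(22)=-22
ADD R0, 10 → R0=0+10=10
OR R2, R5 → R2=2|2=2
SUB R3, 9 → R3=(-22)-9=-31
halt.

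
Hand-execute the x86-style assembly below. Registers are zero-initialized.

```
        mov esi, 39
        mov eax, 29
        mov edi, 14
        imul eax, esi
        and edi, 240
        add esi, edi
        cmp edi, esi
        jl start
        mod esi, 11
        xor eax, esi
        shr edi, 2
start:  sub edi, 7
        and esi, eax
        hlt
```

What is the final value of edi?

esi=39
eax=29
edi=14
eax=29*39=1131
edi=14&240=0
esi=39+0=39
cmp edi, esi  (cmp 0,39)
jl start: taken
edi=0-7=-7
esi=39&1131=35
halt.

-7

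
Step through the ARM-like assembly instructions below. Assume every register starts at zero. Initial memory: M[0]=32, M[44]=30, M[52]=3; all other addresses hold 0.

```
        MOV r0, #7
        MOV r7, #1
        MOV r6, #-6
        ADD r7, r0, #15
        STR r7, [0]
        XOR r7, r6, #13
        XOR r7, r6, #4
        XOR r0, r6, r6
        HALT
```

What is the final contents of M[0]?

22

r0=7
r7=1
r6=-6
r7=7+15=22
STR r7, [0] → M[0]=22
r7=(-6)^13=-9
r7=(-6)^4=-2
r0=(-6)^(-6)=0
halt.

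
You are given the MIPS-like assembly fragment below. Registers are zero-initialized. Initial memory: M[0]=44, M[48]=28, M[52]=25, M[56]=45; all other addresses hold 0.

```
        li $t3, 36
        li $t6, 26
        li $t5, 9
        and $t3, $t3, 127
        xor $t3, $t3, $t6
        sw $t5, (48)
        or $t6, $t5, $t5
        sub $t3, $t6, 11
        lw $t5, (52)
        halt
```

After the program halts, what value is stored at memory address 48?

after li $t3, 36: $t3=36
after li $t6, 26: $t6=26
after li $t5, 9: $t5=9
after and $t3, $t3, 127: $t3=36&127=36
after xor $t3, $t3, $t6: $t3=36^26=62
sw $t5, (48) → M[48]=9
after or $t6, $t5, $t5: $t6=9|9=9
after sub $t3, $t6, 11: $t3=9-11=-2
after lw $t5, (52): $t5=M[52]=25
halt.

9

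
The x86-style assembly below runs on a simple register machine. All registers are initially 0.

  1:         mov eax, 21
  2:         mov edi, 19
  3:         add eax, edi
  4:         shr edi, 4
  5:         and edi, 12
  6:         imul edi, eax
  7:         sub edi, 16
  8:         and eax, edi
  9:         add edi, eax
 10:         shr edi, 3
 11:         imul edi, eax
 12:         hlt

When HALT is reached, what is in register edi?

64

after mov eax, 21: eax=21
after mov edi, 19: edi=19
after add eax, edi: eax=21+19=40
after shr edi, 4: edi=19>>4=1
after and edi, 12: edi=1&12=0
after imul edi, eax: edi=0*40=0
after sub edi, 16: edi=0-16=-16
after and eax, edi: eax=40&(-16)=32
after add edi, eax: edi=(-16)+32=16
after shr edi, 3: edi=16>>3=2
after imul edi, eax: edi=2*32=64
halt.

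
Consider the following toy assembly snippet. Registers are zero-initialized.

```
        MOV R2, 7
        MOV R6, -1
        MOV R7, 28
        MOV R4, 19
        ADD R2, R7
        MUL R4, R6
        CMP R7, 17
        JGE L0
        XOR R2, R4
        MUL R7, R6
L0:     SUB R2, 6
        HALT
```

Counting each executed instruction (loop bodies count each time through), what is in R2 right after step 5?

MOV R2, 7 → R2=7
MOV R6, -1 → R6=-1
MOV R7, 28 → R7=28
MOV R4, 19 → R4=19
ADD R2, R7 → R2=7+28=35
After step 5: R2 = 35.

35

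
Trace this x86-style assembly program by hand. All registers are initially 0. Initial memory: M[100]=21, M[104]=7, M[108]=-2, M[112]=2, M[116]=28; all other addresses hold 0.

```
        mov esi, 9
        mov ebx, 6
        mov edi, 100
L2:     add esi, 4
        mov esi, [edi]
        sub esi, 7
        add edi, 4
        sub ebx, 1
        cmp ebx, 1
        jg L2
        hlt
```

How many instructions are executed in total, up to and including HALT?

39

mov esi, 9 → esi=9
mov ebx, 6 → ebx=6
mov edi, 100 → edi=100
add esi, 4 → esi=9+4=13
mov esi, [edi] → esi=M[100]=21
sub esi, 7 → esi=21-7=14
add edi, 4 → edi=100+4=104
sub ebx, 1 → ebx=6-1=5
cmp ebx, 1  (cmp 5,1)
jg L2: taken
add esi, 4 → esi=14+4=18
mov esi, [edi] → esi=M[104]=7
sub esi, 7 → esi=7-7=0
add edi, 4 → edi=104+4=108
sub ebx, 1 → ebx=5-1=4
cmp ebx, 1  (cmp 4,1)
jg L2: taken
add esi, 4 → esi=0+4=4
mov esi, [edi] → esi=M[108]=-2
sub esi, 7 → esi=(-2)-7=-9
add edi, 4 → edi=108+4=112
sub ebx, 1 → ebx=4-1=3
cmp ebx, 1  (cmp 3,1)
jg L2: taken
add esi, 4 → esi=(-9)+4=-5
mov esi, [edi] → esi=M[112]=2
sub esi, 7 → esi=2-7=-5
add edi, 4 → edi=112+4=116
sub ebx, 1 → ebx=3-1=2
cmp ebx, 1  (cmp 2,1)
jg L2: taken
add esi, 4 → esi=(-5)+4=-1
mov esi, [edi] → esi=M[116]=28
sub esi, 7 → esi=28-7=21
add edi, 4 → edi=116+4=120
sub ebx, 1 → ebx=2-1=1
cmp ebx, 1  (cmp 1,1)
jg L2: not taken
halt.
Total executed instructions: 39.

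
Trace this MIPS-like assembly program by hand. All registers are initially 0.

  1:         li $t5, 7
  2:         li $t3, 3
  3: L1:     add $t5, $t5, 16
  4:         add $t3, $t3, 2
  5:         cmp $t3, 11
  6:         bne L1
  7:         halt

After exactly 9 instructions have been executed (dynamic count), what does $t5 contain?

after li $t5, 7: $t5=7
after li $t3, 3: $t3=3
after add $t5, $t5, 16: $t5=7+16=23
after add $t3, $t3, 2: $t3=3+2=5
cmp $t3, 11  (cmp 5,11)
bne L1: taken
after add $t5, $t5, 16: $t5=23+16=39
after add $t3, $t3, 2: $t3=5+2=7
cmp $t3, 11  (cmp 7,11)
After step 9: $t5 = 39.

39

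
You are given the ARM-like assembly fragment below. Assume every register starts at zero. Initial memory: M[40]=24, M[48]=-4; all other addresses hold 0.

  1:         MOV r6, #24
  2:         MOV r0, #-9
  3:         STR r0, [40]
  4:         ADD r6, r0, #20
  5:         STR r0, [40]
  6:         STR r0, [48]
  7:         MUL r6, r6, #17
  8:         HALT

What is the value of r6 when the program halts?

after MOV r6, #24: r6=24
after MOV r0, #-9: r0=-9
STR r0, [40] → M[40]=-9
after ADD r6, r0, #20: r6=(-9)+20=11
STR r0, [40] → M[40]=-9
STR r0, [48] → M[48]=-9
after MUL r6, r6, #17: r6=11*17=187
halt.

187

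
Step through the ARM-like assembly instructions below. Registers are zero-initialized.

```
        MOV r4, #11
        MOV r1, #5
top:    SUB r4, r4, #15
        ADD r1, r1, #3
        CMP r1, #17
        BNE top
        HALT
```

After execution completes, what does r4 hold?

-49

after MOV r4, #11: r4=11
after MOV r1, #5: r1=5
after SUB r4, r4, #15: r4=11-15=-4
after ADD r1, r1, #3: r1=5+3=8
CMP r1, #17  (cmp 8,17)
BNE top: taken
after SUB r4, r4, #15: r4=(-4)-15=-19
after ADD r1, r1, #3: r1=8+3=11
CMP r1, #17  (cmp 11,17)
BNE top: taken
after SUB r4, r4, #15: r4=(-19)-15=-34
after ADD r1, r1, #3: r1=11+3=14
CMP r1, #17  (cmp 14,17)
BNE top: taken
after SUB r4, r4, #15: r4=(-34)-15=-49
after ADD r1, r1, #3: r1=14+3=17
CMP r1, #17  (cmp 17,17)
BNE top: not taken
halt.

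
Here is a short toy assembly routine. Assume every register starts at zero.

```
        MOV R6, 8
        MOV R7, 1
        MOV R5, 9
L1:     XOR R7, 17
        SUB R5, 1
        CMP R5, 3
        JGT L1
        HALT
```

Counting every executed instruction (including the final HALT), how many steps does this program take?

after MOV R6, 8: R6=8
after MOV R7, 1: R7=1
after MOV R5, 9: R5=9
after XOR R7, 17: R7=1^17=16
after SUB R5, 1: R5=9-1=8
CMP R5, 3  (cmp 8,3)
JGT L1: taken
after XOR R7, 17: R7=16^17=1
after SUB R5, 1: R5=8-1=7
CMP R5, 3  (cmp 7,3)
JGT L1: taken
after XOR R7, 17: R7=1^17=16
after SUB R5, 1: R5=7-1=6
CMP R5, 3  (cmp 6,3)
JGT L1: taken
after XOR R7, 17: R7=16^17=1
after SUB R5, 1: R5=6-1=5
CMP R5, 3  (cmp 5,3)
JGT L1: taken
after XOR R7, 17: R7=1^17=16
after SUB R5, 1: R5=5-1=4
CMP R5, 3  (cmp 4,3)
JGT L1: taken
after XOR R7, 17: R7=16^17=1
after SUB R5, 1: R5=4-1=3
CMP R5, 3  (cmp 3,3)
JGT L1: not taken
halt.
Total executed instructions: 28.

28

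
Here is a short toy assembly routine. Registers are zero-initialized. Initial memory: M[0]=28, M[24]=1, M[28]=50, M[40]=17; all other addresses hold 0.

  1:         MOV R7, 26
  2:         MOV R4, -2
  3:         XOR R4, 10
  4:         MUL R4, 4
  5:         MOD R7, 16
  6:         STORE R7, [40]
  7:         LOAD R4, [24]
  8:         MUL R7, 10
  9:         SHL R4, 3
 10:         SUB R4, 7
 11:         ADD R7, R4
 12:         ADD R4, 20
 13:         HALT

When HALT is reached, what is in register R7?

101

MOV R7, 26 → R7=26
MOV R4, -2 → R4=-2
XOR R4, 10 → R4=(-2)^10=-12
MUL R4, 4 → R4=(-12)*4=-48
MOD R7, 16 → R7=26%16=10
STORE R7, [40] → M[40]=10
LOAD R4, [24] → R4=M[24]=1
MUL R7, 10 → R7=10*10=100
SHL R4, 3 → R4=1<<3=8
SUB R4, 7 → R4=8-7=1
ADD R7, R4 → R7=100+1=101
ADD R4, 20 → R4=1+20=21
halt.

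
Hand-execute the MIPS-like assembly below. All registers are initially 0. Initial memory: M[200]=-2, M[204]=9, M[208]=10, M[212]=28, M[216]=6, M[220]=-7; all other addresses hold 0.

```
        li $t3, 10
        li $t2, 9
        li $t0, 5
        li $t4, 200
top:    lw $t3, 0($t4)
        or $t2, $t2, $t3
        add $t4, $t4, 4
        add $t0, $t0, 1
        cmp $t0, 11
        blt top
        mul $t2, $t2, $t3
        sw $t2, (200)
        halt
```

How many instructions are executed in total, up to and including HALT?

43

li $t3, 10 → $t3=10
li $t2, 9 → $t2=9
li $t0, 5 → $t0=5
li $t4, 200 → $t4=200
lw $t3, 0($t4) → $t3=M[200]=-2
or $t2, $t2, $t3 → $t2=9|(-2)=-1
add $t4, $t4, 4 → $t4=200+4=204
add $t0, $t0, 1 → $t0=5+1=6
cmp $t0, 11  (cmp 6,11)
blt top: taken
lw $t3, 0($t4) → $t3=M[204]=9
or $t2, $t2, $t3 → $t2=(-1)|9=-1
add $t4, $t4, 4 → $t4=204+4=208
add $t0, $t0, 1 → $t0=6+1=7
cmp $t0, 11  (cmp 7,11)
blt top: taken
lw $t3, 0($t4) → $t3=M[208]=10
or $t2, $t2, $t3 → $t2=(-1)|10=-1
add $t4, $t4, 4 → $t4=208+4=212
add $t0, $t0, 1 → $t0=7+1=8
cmp $t0, 11  (cmp 8,11)
blt top: taken
lw $t3, 0($t4) → $t3=M[212]=28
or $t2, $t2, $t3 → $t2=(-1)|28=-1
add $t4, $t4, 4 → $t4=212+4=216
add $t0, $t0, 1 → $t0=8+1=9
cmp $t0, 11  (cmp 9,11)
blt top: taken
lw $t3, 0($t4) → $t3=M[216]=6
or $t2, $t2, $t3 → $t2=(-1)|6=-1
add $t4, $t4, 4 → $t4=216+4=220
add $t0, $t0, 1 → $t0=9+1=10
cmp $t0, 11  (cmp 10,11)
blt top: taken
lw $t3, 0($t4) → $t3=M[220]=-7
or $t2, $t2, $t3 → $t2=(-1)|(-7)=-1
add $t4, $t4, 4 → $t4=220+4=224
add $t0, $t0, 1 → $t0=10+1=11
cmp $t0, 11  (cmp 11,11)
blt top: not taken
mul $t2, $t2, $t3 → $t2=(-1)*(-7)=7
sw $t2, (200) → M[200]=7
halt.
Total executed instructions: 43.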